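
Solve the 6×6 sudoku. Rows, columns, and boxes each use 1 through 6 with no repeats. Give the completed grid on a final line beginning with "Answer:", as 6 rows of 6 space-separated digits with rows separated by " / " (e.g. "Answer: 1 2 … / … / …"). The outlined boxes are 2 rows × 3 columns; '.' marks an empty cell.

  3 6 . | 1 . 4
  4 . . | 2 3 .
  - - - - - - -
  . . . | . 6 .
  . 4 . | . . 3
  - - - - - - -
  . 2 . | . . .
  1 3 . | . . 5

Step 1. [r4c4∈{5}] r4c4 is down to just 5 ⇒ r4c4=5.
Step 2. [r3c6∈{1,2}] col 6 places 2 nowhere but r3c6. So r3c6=2.
Step 3. [r3c1∈{5}] nothing but 5 survives at r3c1, so r3c1=5.
Step 4. [r5c1∈{6}] only 6 remains possible at r5c1, so r5c1=6.
Step 5. [r6c3∈{4}] r6c3 has the single candidate 4. So r6c3=4.
Step 6. [r2c2∈{1,5}] col 2 places 5 nowhere but r2c2, so r2c2=5.
Step 7. [r3c2∈{1}] r3c2 has the single candidate 1, so r3c2=1.
Step 8. [r5c5∈{1,4}] r5c5 is the only open cell in col 5 admitting 4. So r5c5=4.
Step 9. [r4c3∈{2,6}] r4c3 is the only open cell in row 4 admitting 6 ⇒ r4c3=6.
Step 10. [r6c4∈{6}] r6c4's peers cover all but 6, so r6c4=6.
Step 11. [r5c3∈{5}] r5c3's peers cover all but 5 ⇒ r5c3=5.
Step 12. [r3c4∈{4}] r3c4 has the single candidate 4, so r3c4=4.
Step 13. [r1c3∈{2}] nothing but 2 survives at r1c3, so r1c3=2.
Step 14. [r2c3∈{1}] nothing but 1 survives at r2c3 ⇒ r2c3=1.
Step 15. [r3c3∈{3}] r3c3 has the single candidate 3 ⇒ r3c3=3.
Step 16. [r5c6∈{1}] r5c6 is down to just 1. So r5c6=1.
Step 17. [r5c4∈{3}] r5c4 is down to just 3. So r5c4=3.
Step 18. [r2c6∈{6}] only 6 remains possible at r2c6, so r2c6=6.
Step 19. [r1c5∈{5}] nothing but 5 survives at r1c5, so r1c5=5.
Step 20. [r6c5∈{2}] r6c5 has the single candidate 2. So r6c5=2.
Step 21. [r4c5∈{1}] r4c5 has the single candidate 1, so r4c5=1.
Step 22. [r4c1∈{2}] r4c1 has the single candidate 2 ⇒ r4c1=2.

Answer: 3 6 2 1 5 4 / 4 5 1 2 3 6 / 5 1 3 4 6 2 / 2 4 6 5 1 3 / 6 2 5 3 4 1 / 1 3 4 6 2 5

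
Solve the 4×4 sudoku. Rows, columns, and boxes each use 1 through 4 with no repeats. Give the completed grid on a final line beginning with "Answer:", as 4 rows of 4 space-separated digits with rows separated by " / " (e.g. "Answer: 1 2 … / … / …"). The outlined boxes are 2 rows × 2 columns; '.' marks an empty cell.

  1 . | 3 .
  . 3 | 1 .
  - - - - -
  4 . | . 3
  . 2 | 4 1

Step 1. [r1c4∈{2,4}] across row 1, 2 lands solely at r1c4, so r1c4=2.
Step 2. [r2c1∈{2}] r2c1's peers cover all but 2. So r2c1=2.
Step 3. [r4c1∈{3}] r4c1 has the single candidate 3. So r4c1=3.
Step 4. [r2c4∈{4}] r2c4's peers cover all but 4. So r2c4=4.
Step 5. [r3c3∈{2}] r3c3's peers cover all but 2. So r3c3=2.
Step 6. [r1c2∈{4}] nothing but 4 survives at r1c2. So r1c2=4.
Step 7. [r3c2∈{1}] nothing but 1 survives at r3c2 ⇒ r3c2=1.

Answer: 1 4 3 2 / 2 3 1 4 / 4 1 2 3 / 3 2 4 1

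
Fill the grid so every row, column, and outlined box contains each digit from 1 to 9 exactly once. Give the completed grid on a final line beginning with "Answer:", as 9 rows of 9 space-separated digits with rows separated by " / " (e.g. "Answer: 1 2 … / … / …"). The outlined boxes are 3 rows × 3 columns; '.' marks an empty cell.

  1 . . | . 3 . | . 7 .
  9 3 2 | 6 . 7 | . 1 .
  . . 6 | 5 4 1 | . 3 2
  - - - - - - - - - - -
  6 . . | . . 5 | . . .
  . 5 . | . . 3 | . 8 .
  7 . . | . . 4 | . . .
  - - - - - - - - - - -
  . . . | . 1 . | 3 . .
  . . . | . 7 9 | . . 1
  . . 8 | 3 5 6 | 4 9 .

Step 1. [r1c4∈{2,8,9}] in box 2, 9 fits only at r1c4 ⇒ r1c4=9.
Step 2. [r9c1∈{2}] r9c1 has the single candidate 2, so r9c1=2.
Step 3. [r7c3∈{4,5,7,9}] in col 3, 7 fits only at r7c3, so r7c3=7.
Step 4. [r5c1∈{4}] r5c1 has the single candidate 4, so r5c1=4.
Step 5. [r2c5∈{8}] nothing but 8 survives at r2c5. So r2c5=8.
Step 6. [r2c7∈{5}] nothing but 5 survives at r2c7. So r2c7=5.
Step 7. [r7c1∈{5}] nothing but 5 survives at r7c1, so r7c1=5.
Step 8. [r7c6∈{2,8}] col 6 places 8 nowhere but r7c6. So r7c6=8.
Step 9. [r7c9∈{6}] nothing but 6 survives at r7c9 ⇒ r7c9=6.
Step 10. [r6c8∈{2,5,6}] across col 8, 6 lands solely at r6c8, so r6c8=6.
Step 11. [r7c8∈{2}] r7c8 is down to just 2 ⇒ r7c8=2.
Step 12. [r1c9∈{4,8}] in col 9, 8 fits only at r1c9, so r1c9=8.
Step 13. [r8c4∈{2,4}] in row 8, 2 fits only at r8c4. So r8c4=2.
Step 14. [r7c2∈{4,9}] row 7 places 9 nowhere but r7c2, so r7c2=9.
Step 15. [r3c7∈{9}] only 9 remains possible at r3c7, so r3c7=9.
Step 16. [r6c9∈{3,5,9}] in row 6, 5 fits only at r6c9, so r6c9=5.
Step 17. [r6c3∈{1,3,9}] in row 6, 3 fits only at r6c3, so r6c3=3.
Step 18. [r6c5∈{2,9}] row 6 places 9 nowhere but r6c5, so r6c5=9.
Step 19. [r4c5∈{2}] only 2 remains possible at r4c5. So r4c5=2.
Step 20. [r6c2∈{1,2,8}] col 2 places 2 nowhere but r6c2 ⇒ r6c2=2.
Step 21. [r4c2∈{1,8}] r4c2 is the only open cell in box 4 admitting 8 ⇒ r4c2=8.
Step 22. [r4c9∈{3,4,7,9}] r4c9 is the only open cell in row 4 admitting 3. So r4c9=3.
Step 23. [r6c7∈{1}] r6c7 is down to just 1. So r6c7=1.
Step 24. [r4c7∈{7}] r4c7 is down to just 7, so r4c7=7.
Step 25. [r4c4∈{1}] only 1 remains possible at r4c4 ⇒ r4c4=1.
Step 26. [r8c3∈{4}] r8c3's peers cover all but 4 ⇒ r8c3=4.
Step 27. [r5c3∈{1,9}] in row 5, 1 fits only at r5c3 ⇒ r5c3=1.
Step 28. [r3c1∈{8}] r3c1's peers cover all but 8 ⇒ r3c1=8.
Step 29. [r1c6∈{2}] r1c6's peers cover all but 2 ⇒ r1c6=2.
Step 30. [r5c9∈{9}] only 9 remains possible at r5c9. So r5c9=9.
Step 31. [r3c2∈{7}] r3c2's peers cover all but 7 ⇒ r3c2=7.
Step 32. [r6c4∈{8}] r6c4 has the single candidate 8, so r6c4=8.
Step 33. [r8c2∈{6}] r8c2's peers cover all but 6. So r8c2=6.
Step 34. [r9c2∈{1}] nothing but 1 survives at r9c2, so r9c2=1.
Step 35. [r1c7∈{6}] r1c7 is down to just 6, so r1c7=6.
Step 36. [r5c4∈{7}] nothing but 7 survives at r5c4 ⇒ r5c4=7.
Step 37. [r5c7∈{2}] nothing but 2 survives at r5c7. So r5c7=2.
Step 38. [r1c3∈{5}] r1c3's peers cover all but 5. So r1c3=5.
Step 39. [r4c8∈{4}] r4c8 is down to just 4 ⇒ r4c8=4.
Step 40. [r4c3∈{9}] nothing but 9 survives at r4c3. So r4c3=9.
Step 41. [r8c8∈{5}] nothing but 5 survives at r8c8. So r8c8=5.
Step 42. [r7c4∈{4}] r7c4 is down to just 4. So r7c4=4.
Step 43. [r8c7∈{8}] r8c7 has the single candidate 8. So r8c7=8.
Step 44. [r8c1∈{3}] r8c1 has the single candidate 3 ⇒ r8c1=3.
Step 45. [r9c9∈{7}] only 7 remains possible at r9c9, so r9c9=7.
Step 46. [r1c2∈{4}] nothing but 4 survives at r1c2, so r1c2=4.
Step 47. [r2c9∈{4}] only 4 remains possible at r2c9. So r2c9=4.
Step 48. [r5c5∈{6}] r5c5's peers cover all but 6 ⇒ r5c5=6.

Answer: 1 4 5 9 3 2 6 7 8 / 9 3 2 6 8 7 5 1 4 / 8 7 6 5 4 1 9 3 2 / 6 8 9 1 2 5 7 4 3 / 4 5 1 7 6 3 2 8 9 / 7 2 3 8 9 4 1 6 5 / 5 9 7 4 1 8 3 2 6 / 3 6 4 2 7 9 8 5 1 / 2 1 8 3 5 6 4 9 7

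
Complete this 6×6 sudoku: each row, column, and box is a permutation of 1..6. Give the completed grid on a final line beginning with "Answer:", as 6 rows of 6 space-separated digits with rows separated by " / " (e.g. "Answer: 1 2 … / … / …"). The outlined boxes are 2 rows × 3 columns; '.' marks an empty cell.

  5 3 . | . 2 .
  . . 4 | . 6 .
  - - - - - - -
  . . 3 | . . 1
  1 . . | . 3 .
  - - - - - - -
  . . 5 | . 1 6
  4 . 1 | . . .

Step 1. [r5c2∈{2}] only 2 remains possible at r5c2. So r5c2=2.
Step 2. [r3c1∈{2,6}] 6 has one home in col 1: r3c1. So r3c1=6.
Step 3. [r3c4∈{2,4,5}] 2 has one home in row 3: r3c4 ⇒ r3c4=2.
Step 4. [r3c5∈{4,5}] r3c5 is the only open cell in col 5 admitting 4. So r3c5=4.
Step 5. [r4c6∈{5}] r4c6's peers cover all but 5 ⇒ r4c6=5.
Step 6. [r2c4∈{1,3,5}] r2c4 is the only open cell in row 2 admitting 5 ⇒ r2c4=5.
Step 7. [r5c4∈{3,4}] across row 5, 4 lands solely at r5c4, so r5c4=4.
Step 8. [r6c6∈{2,3}] r6c6 is the only open cell in row 6 admitting 2, so r6c6=2.
Step 9. [r5c1∈{3}] nothing but 3 survives at r5c1, so r5c1=3.
Step 10. [r4c3∈{2}] nothing but 2 survives at r4c3. So r4c3=2.
Step 11. [r1c4∈{1}] r1c4 has the single candidate 1 ⇒ r1c4=1.
Step 12. [r6c2∈{6}] r6c2 has the single candidate 6 ⇒ r6c2=6.
Step 13. [r2c6∈{3}] r2c6's peers cover all but 3. So r2c6=3.
Step 14. [r6c4∈{3}] nothing but 3 survives at r6c4. So r6c4=3.
Step 15. [r2c2∈{1}] only 1 remains possible at r2c2 ⇒ r2c2=1.
Step 16. [r3c2∈{5}] nothing but 5 survives at r3c2, so r3c2=5.
Step 17. [r4c4∈{6}] only 6 remains possible at r4c4. So r4c4=6.
Step 18. [r1c6∈{4}] r1c6 is down to just 4. So r1c6=4.
Step 19. [r2c1∈{2}] r2c1 has the single candidate 2 ⇒ r2c1=2.
Step 20. [r6c5∈{5}] r6c5's peers cover all but 5. So r6c5=5.
Step 21. [r4c2∈{4}] r4c2's peers cover all but 4 ⇒ r4c2=4.
Step 22. [r1c3∈{6}] nothing but 6 survives at r1c3 ⇒ r1c3=6.

Answer: 5 3 6 1 2 4 / 2 1 4 5 6 3 / 6 5 3 2 4 1 / 1 4 2 6 3 5 / 3 2 5 4 1 6 / 4 6 1 3 5 2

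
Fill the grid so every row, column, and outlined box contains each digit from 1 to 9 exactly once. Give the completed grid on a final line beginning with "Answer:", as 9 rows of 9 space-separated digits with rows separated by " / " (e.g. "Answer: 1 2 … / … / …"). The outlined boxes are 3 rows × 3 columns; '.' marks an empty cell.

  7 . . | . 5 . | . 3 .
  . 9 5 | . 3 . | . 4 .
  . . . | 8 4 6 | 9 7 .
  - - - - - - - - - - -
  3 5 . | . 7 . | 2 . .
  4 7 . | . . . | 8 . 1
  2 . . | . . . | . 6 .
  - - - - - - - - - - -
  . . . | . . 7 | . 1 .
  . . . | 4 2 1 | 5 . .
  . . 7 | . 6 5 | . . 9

Step 1. [r5c5∈{9}] only 9 remains possible at r5c5 ⇒ r5c5=9.
Step 2. [r3c1∈{1}] only 1 remains possible at r3c1. So r3c1=1.
Step 3. [r9c1∈{8}] r9c1 has the single candidate 8. So r9c1=8.
Step 4. [r2c1∈{6}] only 6 remains possible at r2c1, so r2c1=6.
Step 5. [r9c4∈{3}] r9c4 is down to just 3 ⇒ r9c4=3.
Step 6. [r6c5∈{1,8}] 1 has one home in col 5: r6c5. So r6c5=1.
Step 7. [r2c6∈{2}] r2c6 is down to just 2. So r2c6=2.
Step 8. [r4c9∈{4}] r4c9 has the single candidate 4 ⇒ r4c9=4.
Step 9. [r6c2∈{8}] nothing but 8 survives at r6c2 ⇒ r6c2=8.
Step 10. [r5c3∈{6}] r5c3 has the single candidate 6. So r5c3=6.
Step 11. [r8c9∈{3,6,7,8}] row 8 places 7 nowhere but r8c9 ⇒ r8c9=7.
Step 12. [r1c3∈{2,4,8}] 8 has one home in col 3: r1c3. So r1c3=8.
Step 13. [r7c3∈{2,3,4,9}] col 3 places 4 nowhere but r7c3, so r7c3=4.
Step 14. [r3c3∈{2,3}] across col 3, 2 lands solely at r3c3. So r3c3=2.
Step 15. [r8c3∈{3,9}] in col 3, 3 fits only at r8c3. So r8c3=3.
Step 16. [r2c7∈{1}] r2c7 is down to just 1 ⇒ r2c7=1.
Step 17. [r1c7∈{6}] r1c7 has the single candidate 6 ⇒ r1c7=6.
Step 18. [r7c9∈{2,3,6,8}] col 9 places 6 nowhere but r7c9, so r7c9=6.
Step 19. [r6c9∈{3,5}] col 9 places 3 nowhere but r6c9 ⇒ r6c9=3.
Step 20. [r7c4∈{9}] r7c4 has the single candidate 9, so r7c4=9.
Step 21. [r9c8∈{2}] r9c8 is down to just 2 ⇒ r9c8=2.
Step 22. [r5c4∈{2,5}] 2 has one home in row 5: r5c4, so r5c4=2.
Step 23. [r4c8∈{9}] only 9 remains possible at r4c8 ⇒ r4c8=9.
Step 24. [r2c9∈{8}] nothing but 8 survives at r2c9, so r2c9=8.
Step 25. [r3c2∈{3}] r3c2 is down to just 3 ⇒ r3c2=3.
Step 26. [r3c9∈{5}] nothing but 5 survives at r3c9 ⇒ r3c9=5.
Step 27. [r7c7∈{3}] nothing but 3 survives at r7c7, so r7c7=3.
Step 28. [r9c2∈{1}] only 1 remains possible at r9c2 ⇒ r9c2=1.
Step 29. [r1c9∈{2}] r1c9's peers cover all but 2. So r1c9=2.
Step 30. [r4c4∈{6}] only 6 remains possible at r4c4 ⇒ r4c4=6.
Step 31. [r8c8∈{8}] r8c8's peers cover all but 8 ⇒ r8c8=8.
Step 32. [r8c1∈{9}] only 9 remains possible at r8c1. So r8c1=9.
Step 33. [r7c2∈{2}] r7c2 has the single candidate 2, so r7c2=2.
Step 34. [r6c7∈{7}] r6c7's peers cover all but 7, so r6c7=7.
Step 35. [r5c6∈{3}] only 3 remains possible at r5c6, so r5c6=3.
Step 36. [r7c5∈{8}] r7c5's peers cover all but 8. So r7c5=8.
Step 37. [r8c2∈{6}] only 6 remains possible at r8c2. So r8c2=6.
Step 38. [r2c4∈{7}] r2c4 has the single candidate 7. So r2c4=7.
Step 39. [r4c3∈{1}] r4c3's peers cover all but 1 ⇒ r4c3=1.
Step 40. [r5c8∈{5}] only 5 remains possible at r5c8 ⇒ r5c8=5.
Step 41. [r6c4∈{5}] only 5 remains possible at r6c4. So r6c4=5.
Step 42. [r7c1∈{5}] only 5 remains possible at r7c1 ⇒ r7c1=5.
Step 43. [r4c6∈{8}] only 8 remains possible at r4c6. So r4c6=8.
Step 44. [r6c6∈{4}] nothing but 4 survives at r6c6. So r6c6=4.
Step 45. [r1c2∈{4}] nothing but 4 survives at r1c2. So r1c2=4.
Step 46. [r1c6∈{9}] r1c6's peers cover all but 9. So r1c6=9.
Step 47. [r6c3∈{9}] only 9 remains possible at r6c3 ⇒ r6c3=9.
Step 48. [r1c4∈{1}] nothing but 1 survives at r1c4, so r1c4=1.
Step 49. [r9c7∈{4}] nothing but 4 survives at r9c7 ⇒ r9c7=4.

Answer: 7 4 8 1 5 9 6 3 2 / 6 9 5 7 3 2 1 4 8 / 1 3 2 8 4 6 9 7 5 / 3 5 1 6 7 8 2 9 4 / 4 7 6 2 9 3 8 5 1 / 2 8 9 5 1 4 7 6 3 / 5 2 4 9 8 7 3 1 6 / 9 6 3 4 2 1 5 8 7 / 8 1 7 3 6 5 4 2 9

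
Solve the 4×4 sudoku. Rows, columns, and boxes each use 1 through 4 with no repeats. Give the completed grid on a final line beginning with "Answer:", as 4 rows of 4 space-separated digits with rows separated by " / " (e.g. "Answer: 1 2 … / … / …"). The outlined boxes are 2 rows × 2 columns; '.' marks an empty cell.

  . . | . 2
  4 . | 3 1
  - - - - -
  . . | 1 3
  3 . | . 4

Step 1. [r2c2∈{2}] r2c2's peers cover all but 2. So r2c2=2.
Step 2. [r1c1∈{1}] r1c1 is down to just 1, so r1c1=1.
Step 3. [r3c1∈{2}] r3c1 is down to just 2. So r3c1=2.
Step 4. [r4c2∈{1}] only 1 remains possible at r4c2. So r4c2=1.
Step 5. [r1c2∈{3}] r1c2 is down to just 3 ⇒ r1c2=3.
Step 6. [r4c3∈{2}] nothing but 2 survives at r4c3 ⇒ r4c3=2.
Step 7. [r1c3∈{4}] r1c3's peers cover all but 4 ⇒ r1c3=4.
Step 8. [r3c2∈{4}] only 4 remains possible at r3c2. So r3c2=4.

Answer: 1 3 4 2 / 4 2 3 1 / 2 4 1 3 / 3 1 2 4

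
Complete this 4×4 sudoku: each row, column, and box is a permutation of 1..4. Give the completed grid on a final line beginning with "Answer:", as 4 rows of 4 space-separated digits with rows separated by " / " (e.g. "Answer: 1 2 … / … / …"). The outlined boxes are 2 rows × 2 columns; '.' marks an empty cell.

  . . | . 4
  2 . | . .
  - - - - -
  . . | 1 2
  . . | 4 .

Step 1. [r4c4∈{3}] only 3 remains possible at r4c4, so r4c4=3.
Step 2. [r2c2∈{1,3,4}] in row 2, 4 fits only at r2c2, so r2c2=4.
Step 3. [r4c1∈{1}] nothing but 1 survives at r4c1 ⇒ r4c1=1.
Step 4. [r1c1∈{3}] r1c1 has the single candidate 3. So r1c1=3.
Step 5. [r4c2∈{2}] r4c2's peers cover all but 2 ⇒ r4c2=2.
Step 6. [r1c2∈{1}] nothing but 1 survives at r1c2 ⇒ r1c2=1.
Step 7. [r3c2∈{3}] only 3 remains possible at r3c2, so r3c2=3.
Step 8. [r2c3∈{3}] nothing but 3 survives at r2c3 ⇒ r2c3=3.
Step 9. [r3c1∈{4}] r3c1's peers cover all but 4 ⇒ r3c1=4.
Step 10. [r1c3∈{2}] nothing but 2 survives at r1c3 ⇒ r1c3=2.
Step 11. [r2c4∈{1}] r2c4 is down to just 1, so r2c4=1.

Answer: 3 1 2 4 / 2 4 3 1 / 4 3 1 2 / 1 2 4 3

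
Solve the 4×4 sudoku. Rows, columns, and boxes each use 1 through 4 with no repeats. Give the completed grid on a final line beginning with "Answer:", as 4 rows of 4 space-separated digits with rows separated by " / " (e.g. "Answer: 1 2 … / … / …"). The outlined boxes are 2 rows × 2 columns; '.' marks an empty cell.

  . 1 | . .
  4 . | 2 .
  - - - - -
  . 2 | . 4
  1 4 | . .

Step 1. [r1c4∈{3}] nothing but 3 survives at r1c4. So r1c4=3.
Step 2. [r3c1∈{3}] r3c1 has the single candidate 3. So r3c1=3.
Step 3. [r1c3∈{4}] r1c3's peers cover all but 4, so r1c3=4.
Step 4. [r1c1∈{2}] r1c1 has the single candidate 2. So r1c1=2.
Step 5. [r4c3∈{3}] r4c3's peers cover all but 3, so r4c3=3.
Step 6. [r2c4∈{1}] r2c4 is down to just 1. So r2c4=1.
Step 7. [r4c4∈{2}] r4c4's peers cover all but 2, so r4c4=2.
Step 8. [r2c2∈{3}] nothing but 3 survives at r2c2 ⇒ r2c2=3.
Step 9. [r3c3∈{1}] r3c3 is down to just 1. So r3c3=1.

Answer: 2 1 4 3 / 4 3 2 1 / 3 2 1 4 / 1 4 3 2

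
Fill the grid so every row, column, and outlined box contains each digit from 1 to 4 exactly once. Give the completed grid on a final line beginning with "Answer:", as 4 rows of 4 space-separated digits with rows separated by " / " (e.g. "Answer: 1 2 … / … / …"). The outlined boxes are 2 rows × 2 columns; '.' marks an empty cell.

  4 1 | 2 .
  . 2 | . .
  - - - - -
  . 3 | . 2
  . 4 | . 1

Step 1. [r1c4∈{3}] only 3 remains possible at r1c4 ⇒ r1c4=3.
Step 2. [r2c4∈{4}] r2c4 has the single candidate 4. So r2c4=4.
Step 3. [r3c1∈{1}] nothing but 1 survives at r3c1 ⇒ r3c1=1.
Step 4. [r4c1∈{2}] only 2 remains possible at r4c1. So r4c1=2.
Step 5. [r2c3∈{1}] only 1 remains possible at r2c3. So r2c3=1.
Step 6. [r2c1∈{3}] only 3 remains possible at r2c1 ⇒ r2c1=3.
Step 7. [r4c3∈{3}] r4c3 has the single candidate 3, so r4c3=3.
Step 8. [r3c3∈{4}] nothing but 4 survives at r3c3 ⇒ r3c3=4.

Answer: 4 1 2 3 / 3 2 1 4 / 1 3 4 2 / 2 4 3 1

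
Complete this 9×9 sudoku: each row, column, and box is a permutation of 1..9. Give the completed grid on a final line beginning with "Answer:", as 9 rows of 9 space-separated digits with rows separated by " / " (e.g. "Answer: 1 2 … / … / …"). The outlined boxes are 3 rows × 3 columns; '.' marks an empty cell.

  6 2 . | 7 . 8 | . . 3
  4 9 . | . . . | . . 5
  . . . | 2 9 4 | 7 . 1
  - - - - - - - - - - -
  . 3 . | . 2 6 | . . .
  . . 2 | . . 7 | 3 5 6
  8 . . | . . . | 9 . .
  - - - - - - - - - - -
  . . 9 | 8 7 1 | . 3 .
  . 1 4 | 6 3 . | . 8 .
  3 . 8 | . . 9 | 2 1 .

Step 1. [r3c1∈{5}] r3c1 has the single candidate 5 ⇒ r3c1=5.
Step 2. [r4c7∈{1,4,8}] 1 has one home in col 7: r4c7, so r4c7=1.
Step 3. [r7c9∈{4}] only 4 remains possible at r7c9, so r7c9=4.
Step 4. [r6c3∈{1,5,6,7}] col 3 places 6 nowhere but r6c3 ⇒ r6c3=6.
Step 5. [r9c9∈{7}] only 7 remains possible at r9c9 ⇒ r9c9=7.
Step 6. [r6c2∈{4,5,7}] 7 has one home in col 2: r6c2, so r6c2=7.
Step 7. [r2c6∈{3}] only 3 remains possible at r2c6. So r2c6=3.
Step 8. [r2c4∈{1}] r2c4 has the single candidate 1 ⇒ r2c4=1.
Step 9. [r6c6∈{5}] r6c6's peers cover all but 5, so r6c6=5.
Step 10. [r9c4∈{4,5}] 5 has one home in col 4: r9c4, so r9c4=5.
Step 11. [r7c7∈{5,6}] across box 9, 6 lands solely at r7c7 ⇒ r7c7=6.
Step 12. [r9c5∈{4}] only 4 remains possible at r9c5. So r9c5=4.
Step 13. [r2c8∈{2,6}] in row 2, 2 fits only at r2c8. So r2c8=2.
Step 14. [r6c8∈{4}] only 4 remains possible at r6c8, so r6c8=4.
Step 15. [r4c4∈{4,9}] r4c4 is the only open cell in row 4 admitting 4. So r4c4=4.
Step 16. [r5c1∈{1,9}] 1 has one home in col 1: r5c1, so r5c1=1.
Step 17. [r7c1∈{2}] nothing but 2 survives at r7c1 ⇒ r7c1=2.
Step 18. [r3c3∈{3}] r3c3 has the single candidate 3 ⇒ r3c3=3.
Step 19. [r3c2∈{8}] only 8 remains possible at r3c2 ⇒ r3c2=8.
Step 20. [r8c6∈{2}] r8c6 has the single candidate 2 ⇒ r8c6=2.
Step 21. [r4c9∈{8}] only 8 remains possible at r4c9, so r4c9=8.
Step 22. [r5c2∈{4}] r5c2 has the single candidate 4. So r5c2=4.
Step 23. [r2c3∈{7}] r2c3 is down to just 7, so r2c3=7.
Step 24. [r2c7∈{8}] r2c7 has the single candidate 8. So r2c7=8.
Step 25. [r6c4∈{3}] nothing but 3 survives at r6c4, so r6c4=3.
Step 26. [r8c9∈{9}] r8c9 is down to just 9 ⇒ r8c9=9.
Step 27. [r5c5∈{8}] r5c5 is down to just 8, so r5c5=8.
Step 28. [r1c8∈{9}] only 9 remains possible at r1c8, so r1c8=9.
Step 29. [r4c3∈{5}] only 5 remains possible at r4c3, so r4c3=5.
Step 30. [r1c7∈{4}] nothing but 4 survives at r1c7 ⇒ r1c7=4.
Step 31. [r9c2∈{6}] r9c2's peers cover all but 6. So r9c2=6.
Step 32. [r3c8∈{6}] only 6 remains possible at r3c8. So r3c8=6.
Step 33. [r6c9∈{2}] only 2 remains possible at r6c9, so r6c9=2.
Step 34. [r4c1∈{9}] r4c1 has the single candidate 9 ⇒ r4c1=9.
Step 35. [r1c5∈{5}] nothing but 5 survives at r1c5. So r1c5=5.
Step 36. [r6c5∈{1}] r6c5 is down to just 1, so r6c5=1.
Step 37. [r2c5∈{6}] nothing but 6 survives at r2c5. So r2c5=6.
Step 38. [r4c8∈{7}] r4c8 has the single candidate 7. So r4c8=7.
Step 39. [r1c3∈{1}] r1c3 has the single candidate 1. So r1c3=1.
Step 40. [r7c2∈{5}] r7c2 has the single candidate 5 ⇒ r7c2=5.
Step 41. [r5c4∈{9}] only 9 remains possible at r5c4 ⇒ r5c4=9.
Step 42. [r8c1∈{7}] r8c1's peers cover all but 7, so r8c1=7.
Step 43. [r8c7∈{5}] nothing but 5 survives at r8c7, so r8c7=5.

Answer: 6 2 1 7 5 8 4 9 3 / 4 9 7 1 6 3 8 2 5 / 5 8 3 2 9 4 7 6 1 / 9 3 5 4 2 6 1 7 8 / 1 4 2 9 8 7 3 5 6 / 8 7 6 3 1 5 9 4 2 / 2 5 9 8 7 1 6 3 4 / 7 1 4 6 3 2 5 8 9 / 3 6 8 5 4 9 2 1 7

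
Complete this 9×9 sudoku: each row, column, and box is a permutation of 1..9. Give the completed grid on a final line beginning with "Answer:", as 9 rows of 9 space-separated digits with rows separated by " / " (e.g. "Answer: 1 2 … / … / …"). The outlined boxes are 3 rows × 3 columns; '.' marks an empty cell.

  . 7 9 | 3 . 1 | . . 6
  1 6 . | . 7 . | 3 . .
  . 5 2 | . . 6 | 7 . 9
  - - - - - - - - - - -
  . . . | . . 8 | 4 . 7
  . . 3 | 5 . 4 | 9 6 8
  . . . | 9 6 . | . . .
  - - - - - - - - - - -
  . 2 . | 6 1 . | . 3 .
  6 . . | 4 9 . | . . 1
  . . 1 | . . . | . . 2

Step 1. [r7c1∈{4,5,7,8,9}] in row 7, 9 fits only at r7c1. So r7c1=9.
Step 2. [r6c6∈{2,3,7}] box 5 places 7 nowhere but r6c6, so r6c6=7.
Step 3. [r7c6∈{5}] r7c6 has the single candidate 5, so r7c6=5.
Step 4. [r7c7∈{8}] r7c7's peers cover all but 8. So r7c7=8.
Step 5. [r3c4∈{8}] only 8 remains possible at r3c4 ⇒ r3c4=8.
Step 6. [r8c7∈{5}] only 5 remains possible at r8c7. So r8c7=5.
Step 7. [r9c1∈{3,4,5,7,8}] across row 9, 5 lands solely at r9c1. So r9c1=5.
Step 8. [r4c1∈{2}] r4c1 has the single candidate 2. So r4c1=2.
Step 9. [r1c7∈{2}] r1c7 has the single candidate 2. So r1c7=2.
Step 10. [r6c7∈{1}] only 1 remains possible at r6c7. So r6c7=1.
Step 11. [r4c8∈{5}] nothing but 5 survives at r4c8, so r4c8=5.
Step 12. [r3c5∈{4}] r3c5's peers cover all but 4 ⇒ r3c5=4.
Step 13. [r9c6∈{3}] r9c6 has the single candidate 3. So r9c6=3.
Step 14. [r7c9∈{4}] only 4 remains possible at r7c9, so r7c9=4.
Step 15. [r9c2∈{4,8}] 4 has one home in row 9: r9c2. So r9c2=4.
Step 16. [r6c2∈{8}] r6c2 has the single candidate 8. So r6c2=8.
Step 17. [r1c1∈{4,8}] col 1 places 8 nowhere but r1c1, so r1c1=8.
Step 18. [r8c8∈{7}] r8c8 has the single candidate 7, so r8c8=7.
Step 19. [r2c3∈{4}] r2c3's peers cover all but 4. So r2c3=4.
Step 20. [r2c6∈{2,9}] 9 has one home in row 2: r2c6 ⇒ r2c6=9.
Step 21. [r4c2∈{1,9}] in row 4, 9 fits only at r4c2. So r4c2=9.
Step 22. [r8c6∈{2}] only 2 remains possible at r8c6 ⇒ r8c6=2.
Step 23. [r5c1∈{7}] r5c1 is down to just 7 ⇒ r5c1=7.
Step 24. [r2c9∈{5}] only 5 remains possible at r2c9, so r2c9=5.
Step 25. [r1c5∈{5}] nothing but 5 survives at r1c5. So r1c5=5.
Step 26. [r3c8∈{1}] r3c8 has the single candidate 1, so r3c8=1.
Step 27. [r6c1∈{4}] r6c1 has the single candidate 4 ⇒ r6c1=4.
Step 28. [r8c3∈{8}] r8c3's peers cover all but 8 ⇒ r8c3=8.
Step 29. [r6c9∈{3}] only 3 remains possible at r6c9, so r6c9=3.
Step 30. [r4c4∈{1}] nothing but 1 survives at r4c4, so r4c4=1.
Step 31. [r9c8∈{9}] r9c8 has the single candidate 9 ⇒ r9c8=9.
Step 32. [r6c3∈{5}] r6c3 has the single candidate 5. So r6c3=5.
Step 33. [r9c4∈{7}] r9c4 has the single candidate 7. So r9c4=7.
Step 34. [r4c5∈{3}] r4c5 is down to just 3, so r4c5=3.
Step 35. [r5c2∈{1}] nothing but 1 survives at r5c2 ⇒ r5c2=1.
Step 36. [r2c4∈{2}] r2c4 has the single candidate 2 ⇒ r2c4=2.
Step 37. [r3c1∈{3}] r3c1's peers cover all but 3. So r3c1=3.
Step 38. [r4c3∈{6}] nothing but 6 survives at r4c3, so r4c3=6.
Step 39. [r5c5∈{2}] r5c5 is down to just 2. So r5c5=2.
Step 40. [r9c5∈{8}] r9c5's peers cover all but 8. So r9c5=8.
Step 41. [r6c8∈{2}] r6c8's peers cover all but 2. So r6c8=2.
Step 42. [r7c3∈{7}] r7c3 has the single candidate 7. So r7c3=7.
Step 43. [r1c8∈{4}] r1c8 is down to just 4. So r1c8=4.
Step 44. [r2c8∈{8}] nothing but 8 survives at r2c8 ⇒ r2c8=8.
Step 45. [r9c7∈{6}] r9c7 is down to just 6, so r9c7=6.
Step 46. [r8c2∈{3}] nothing but 3 survives at r8c2, so r8c2=3.

Answer: 8 7 9 3 5 1 2 4 6 / 1 6 4 2 7 9 3 8 5 / 3 5 2 8 4 6 7 1 9 / 2 9 6 1 3 8 4 5 7 / 7 1 3 5 2 4 9 6 8 / 4 8 5 9 6 7 1 2 3 / 9 2 7 6 1 5 8 3 4 / 6 3 8 4 9 2 5 7 1 / 5 4 1 7 8 3 6 9 2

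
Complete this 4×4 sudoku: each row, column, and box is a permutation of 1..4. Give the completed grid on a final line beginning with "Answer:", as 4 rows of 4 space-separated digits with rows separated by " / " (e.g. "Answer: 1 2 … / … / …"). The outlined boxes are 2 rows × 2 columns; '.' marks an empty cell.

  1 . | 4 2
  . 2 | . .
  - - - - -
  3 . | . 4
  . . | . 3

Step 1. [r3c2∈{1}] r3c2's peers cover all but 1 ⇒ r3c2=1.
Step 2. [r4c1∈{2,4}] across col 1, 2 lands solely at r4c1 ⇒ r4c1=2.
Step 3. [r4c3∈{1}] r4c3 has the single candidate 1 ⇒ r4c3=1.
Step 4. [r2c3∈{3}] r2c3 has the single candidate 3, so r2c3=3.
Step 5. [r1c2∈{3}] r1c2 is down to just 3. So r1c2=3.
Step 6. [r2c4∈{1}] r2c4 is down to just 1 ⇒ r2c4=1.
Step 7. [r3c3∈{2}] r3c3's peers cover all but 2. So r3c3=2.
Step 8. [r4c2∈{4}] nothing but 4 survives at r4c2 ⇒ r4c2=4.
Step 9. [r2c1∈{4}] only 4 remains possible at r2c1. So r2c1=4.

Answer: 1 3 4 2 / 4 2 3 1 / 3 1 2 4 / 2 4 1 3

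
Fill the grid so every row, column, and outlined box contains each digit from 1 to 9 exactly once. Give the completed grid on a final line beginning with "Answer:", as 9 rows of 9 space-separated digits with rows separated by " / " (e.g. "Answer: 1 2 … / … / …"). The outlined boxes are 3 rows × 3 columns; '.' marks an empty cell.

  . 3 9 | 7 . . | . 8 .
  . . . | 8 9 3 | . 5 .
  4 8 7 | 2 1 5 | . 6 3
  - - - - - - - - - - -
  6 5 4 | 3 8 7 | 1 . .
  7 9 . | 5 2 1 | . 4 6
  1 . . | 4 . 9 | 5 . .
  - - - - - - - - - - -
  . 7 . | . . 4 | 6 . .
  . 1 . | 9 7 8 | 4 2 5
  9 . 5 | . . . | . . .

Step 1. [r2c1∈{2}] only 2 remains possible at r2c1 ⇒ r2c1=2.
Step 2. [r1c9∈{1,2,4}] 1 has one home in row 1: r1c9 ⇒ r1c9=1.
Step 3. [r9c4∈{1,6}] col 4 places 6 nowhere but r9c4. So r9c4=6.
Step 4. [r7c3∈{2,3,8}] r7c3 is the only open cell in row 7 admitting 2. So r7c3=2.
Step 5. [r9c5∈{3}] nothing but 3 survives at r9c5, so r9c5=3.
Step 6. [r7c8∈{1,3,9}] across box 9, 3 lands solely at r7c8, so r7c8=3.
Step 7. [r6c3∈{3,8}] in row 6, 3 fits only at r6c3, so r6c3=3.
Step 8. [r6c9∈{2,7,8}] across row 6, 8 lands solely at r6c9. So r6c9=8.
Step 9. [r9c9∈{7}] r9c9 has the single candidate 7, so r9c9=7.
Step 10. [r6c5∈{6}] r6c5 has the single candidate 6. So r6c5=6.
Step 11. [r4c8∈{9}] r4c8's peers cover all but 9 ⇒ r4c8=9.
Step 12. [r2c3∈{1,6}] 1 has one home in row 2: r2c3. So r2c3=1.
Step 13. [r9c8∈{1}] r9c8 is down to just 1. So r9c8=1.
Step 14. [r2c7∈{7}] r2c7's peers cover all but 7, so r2c7=7.
Step 15. [r6c2∈{2}] r6c2 is down to just 2. So r6c2=2.
Step 16. [r9c6∈{2}] nothing but 2 survives at r9c6, so r9c6=2.
Step 17. [r7c4∈{1}] nothing but 1 survives at r7c4 ⇒ r7c4=1.
Step 18. [r7c1∈{8}] r7c1 is down to just 8. So r7c1=8.
Step 19. [r7c5∈{5}] nothing but 5 survives at r7c5, so r7c5=5.
Step 20. [r8c3∈{6}] nothing but 6 survives at r8c3, so r8c3=6.
Step 21. [r4c9∈{2}] r4c9 has the single candidate 2. So r4c9=2.
Step 22. [r3c7∈{9}] r3c7's peers cover all but 9 ⇒ r3c7=9.
Step 23. [r5c3∈{8}] nothing but 8 survives at r5c3 ⇒ r5c3=8.
Step 24. [r9c7∈{8}] only 8 remains possible at r9c7 ⇒ r9c7=8.
Step 25. [r5c7∈{3}] r5c7's peers cover all but 3. So r5c7=3.
Step 26. [r1c6∈{6}] r1c6's peers cover all but 6. So r1c6=6.
Step 27. [r6c8∈{7}] r6c8's peers cover all but 7, so r6c8=7.
Step 28. [r7c9∈{9}] only 9 remains possible at r7c9. So r7c9=9.
Step 29. [r8c1∈{3}] r8c1's peers cover all but 3, so r8c1=3.
Step 30. [r1c5∈{4}] r1c5 is down to just 4. So r1c5=4.
Step 31. [r1c7∈{2}] r1c7 is down to just 2. So r1c7=2.
Step 32. [r1c1∈{5}] nothing but 5 survives at r1c1. So r1c1=5.
Step 33. [r9c2∈{4}] only 4 remains possible at r9c2 ⇒ r9c2=4.
Step 34. [r2c2∈{6}] r2c2 has the single candidate 6, so r2c2=6.
Step 35. [r2c9∈{4}] r2c9's peers cover all but 4. So r2c9=4.

Answer: 5 3 9 7 4 6 2 8 1 / 2 6 1 8 9 3 7 5 4 / 4 8 7 2 1 5 9 6 3 / 6 5 4 3 8 7 1 9 2 / 7 9 8 5 2 1 3 4 6 / 1 2 3 4 6 9 5 7 8 / 8 7 2 1 5 4 6 3 9 / 3 1 6 9 7 8 4 2 5 / 9 4 5 6 3 2 8 1 7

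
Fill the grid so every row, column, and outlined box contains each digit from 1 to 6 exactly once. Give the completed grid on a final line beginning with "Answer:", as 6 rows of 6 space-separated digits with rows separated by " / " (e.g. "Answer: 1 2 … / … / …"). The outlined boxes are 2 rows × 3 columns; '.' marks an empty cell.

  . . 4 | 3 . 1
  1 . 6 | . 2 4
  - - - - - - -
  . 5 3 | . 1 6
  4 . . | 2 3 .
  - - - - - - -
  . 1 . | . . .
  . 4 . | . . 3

Step 1. [r1c1∈{2,5}] box 1 places 5 nowhere but r1c1 ⇒ r1c1=5.
Step 2. [r5c6∈{2,5}] col 6 places 2 nowhere but r5c6 ⇒ r5c6=2.
Step 3. [r5c5∈{4,5,6}] r5c5 is the only open cell in col 5 admitting 4, so r5c5=4.
Step 4. [r6c5∈{5,6}] col 5 places 5 nowhere but r6c5 ⇒ r6c5=5.
Step 5. [r5c4∈{6}] r5c4 has the single candidate 6 ⇒ r5c4=6.
Step 6. [r6c1∈{2,6}] row 6 places 6 nowhere but r6c1. So r6c1=6.
Step 7. [r2c2∈{3}] r2c2 has the single candidate 3, so r2c2=3.
Step 8. [r5c3∈{5}] r5c3 is down to just 5, so r5c3=5.
Step 9. [r3c1∈{2}] nothing but 2 survives at r3c1, so r3c1=2.
Step 10. [r2c4∈{5}] r2c4 has the single candidate 5. So r2c4=5.
Step 11. [r3c4∈{4}] r3c4 has the single candidate 4, so r3c4=4.
Step 12. [r1c2∈{2}] only 2 remains possible at r1c2. So r1c2=2.
Step 13. [r1c5∈{6}] r1c5 has the single candidate 6. So r1c5=6.
Step 14. [r6c4∈{1}] r6c4 has the single candidate 1, so r6c4=1.
Step 15. [r4c3∈{1}] r4c3's peers cover all but 1. So r4c3=1.
Step 16. [r4c2∈{6}] r4c2's peers cover all but 6, so r4c2=6.
Step 17. [r5c1∈{3}] r5c1's peers cover all but 3 ⇒ r5c1=3.
Step 18. [r6c3∈{2}] r6c3's peers cover all but 2 ⇒ r6c3=2.
Step 19. [r4c6∈{5}] only 5 remains possible at r4c6. So r4c6=5.

Answer: 5 2 4 3 6 1 / 1 3 6 5 2 4 / 2 5 3 4 1 6 / 4 6 1 2 3 5 / 3 1 5 6 4 2 / 6 4 2 1 5 3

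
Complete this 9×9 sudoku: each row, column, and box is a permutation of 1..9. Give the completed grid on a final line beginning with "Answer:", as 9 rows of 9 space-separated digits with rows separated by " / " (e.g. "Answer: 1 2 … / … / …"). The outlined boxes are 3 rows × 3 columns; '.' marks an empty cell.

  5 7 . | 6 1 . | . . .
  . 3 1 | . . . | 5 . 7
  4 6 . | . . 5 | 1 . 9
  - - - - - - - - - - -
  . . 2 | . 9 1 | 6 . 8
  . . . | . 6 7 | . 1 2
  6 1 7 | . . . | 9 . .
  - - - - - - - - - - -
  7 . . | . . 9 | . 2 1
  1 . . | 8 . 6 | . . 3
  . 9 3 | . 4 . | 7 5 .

Step 1. [r9c6∈{2}] r9c6's peers cover all but 2. So r9c6=2.
Step 2. [r8c7∈{4}] nothing but 4 survives at r8c7 ⇒ r8c7=4.
Step 3. [r3c3∈{8}] r3c3 has the single candidate 8. So r3c3=8.
Step 4. [r3c8∈{3}] r3c8 is down to just 3. So r3c8=3.
Step 5. [r6c8∈{4}] r6c8 has the single candidate 4, so r6c8=4.
Step 6. [r8c3∈{5}] only 5 remains possible at r8c3, so r8c3=5.
Step 7. [r2c1∈{2,9}] across col 1, 2 lands solely at r2c1. So r2c1=2.
Step 8. [r2c5∈{8}] only 8 remains possible at r2c5, so r2c5=8.
Step 9. [r5c1∈{3,8,9}] across col 1, 9 lands solely at r5c1. So r5c1=9.
Step 10. [r5c3∈{4}] r5c3 is down to just 4. So r5c3=4.
Step 11. [r4c4∈{3,4,5}] r4c4 is the only open cell in row 4 admitting 4. So r4c4=4.
Step 12. [r1c6∈{3,4}] r1c6 is the only open cell in row 1 admitting 3. So r1c6=3.
Step 13. [r6c9∈{5}] r6c9's peers cover all but 5, so r6c9=5.
Step 14. [r5c4∈{3,5}] box 5 places 5 nowhere but r5c4 ⇒ r5c4=5.
Step 15. [r7c7∈{8}] nothing but 8 survives at r7c7 ⇒ r7c7=8.
Step 16. [r7c4∈{3}] r7c4 has the single candidate 3 ⇒ r7c4=3.
Step 17. [r3c4∈{2,7}] in col 4, 7 fits only at r3c4. So r3c4=7.
Step 18. [r6c4∈{2}] nothing but 2 survives at r6c4. So r6c4=2.
Step 19. [r1c7∈{2}] r1c7 has the single candidate 2, so r1c7=2.
Step 20. [r4c2∈{5}] r4c2 is down to just 5 ⇒ r4c2=5.
Step 21. [r2c6∈{4}] r2c6 has the single candidate 4 ⇒ r2c6=4.
Step 22. [r7c5∈{5}] r7c5 is down to just 5 ⇒ r7c5=5.
Step 23. [r9c1∈{8}] nothing but 8 survives at r9c1, so r9c1=8.
Step 24. [r8c2∈{2}] only 2 remains possible at r8c2 ⇒ r8c2=2.
Step 25. [r6c5∈{3}] r6c5 is down to just 3 ⇒ r6c5=3.
Step 26. [r2c8∈{6}] only 6 remains possible at r2c8 ⇒ r2c8=6.
Step 27. [r1c9∈{4}] only 4 remains possible at r1c9. So r1c9=4.
Step 28. [r1c8∈{8}] r1c8's peers cover all but 8 ⇒ r1c8=8.
Step 29. [r4c8∈{7}] only 7 remains possible at r4c8 ⇒ r4c8=7.
Step 30. [r1c3∈{9}] r1c3 has the single candidate 9 ⇒ r1c3=9.
Step 31. [r3c5∈{2}] only 2 remains possible at r3c5, so r3c5=2.
Step 32. [r9c9∈{6}] r9c9 has the single candidate 6. So r9c9=6.
Step 33. [r2c4∈{9}] r2c4 is down to just 9, so r2c4=9.
Step 34. [r8c5∈{7}] only 7 remains possible at r8c5. So r8c5=7.
Step 35. [r5c7∈{3}] only 3 remains possible at r5c7, so r5c7=3.
Step 36. [r4c1∈{3}] r4c1's peers cover all but 3. So r4c1=3.
Step 37. [r5c2∈{8}] only 8 remains possible at r5c2, so r5c2=8.
Step 38. [r7c2∈{4}] r7c2's peers cover all but 4 ⇒ r7c2=4.
Step 39. [r9c4∈{1}] r9c4 is down to just 1. So r9c4=1.
Step 40. [r7c3∈{6}] nothing but 6 survives at r7c3, so r7c3=6.
Step 41. [r8c8∈{9}] nothing but 9 survives at r8c8, so r8c8=9.
Step 42. [r6c6∈{8}] r6c6 is down to just 8 ⇒ r6c6=8.

Answer: 5 7 9 6 1 3 2 8 4 / 2 3 1 9 8 4 5 6 7 / 4 6 8 7 2 5 1 3 9 / 3 5 2 4 9 1 6 7 8 / 9 8 4 5 6 7 3 1 2 / 6 1 7 2 3 8 9 4 5 / 7 4 6 3 5 9 8 2 1 / 1 2 5 8 7 6 4 9 3 / 8 9 3 1 4 2 7 5 6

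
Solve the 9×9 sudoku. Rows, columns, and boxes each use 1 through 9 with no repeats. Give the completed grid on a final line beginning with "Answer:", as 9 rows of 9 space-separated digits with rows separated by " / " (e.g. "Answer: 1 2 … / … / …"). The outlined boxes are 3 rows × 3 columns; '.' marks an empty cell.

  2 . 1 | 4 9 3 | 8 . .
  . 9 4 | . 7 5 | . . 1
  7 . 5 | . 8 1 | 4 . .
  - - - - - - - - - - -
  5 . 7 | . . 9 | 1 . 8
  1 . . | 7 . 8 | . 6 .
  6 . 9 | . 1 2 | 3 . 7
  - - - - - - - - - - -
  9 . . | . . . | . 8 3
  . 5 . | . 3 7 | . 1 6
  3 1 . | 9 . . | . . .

Step 1. [r9c3∈{2,6,8}] row 9 places 8 nowhere but r9c3 ⇒ r9c3=8.
Step 2. [r7c3∈{2,6}] in col 3, 6 fits only at r7c3 ⇒ r7c3=6.
Step 3. [r7c6∈{4}] r7c6 has the single candidate 4. So r7c6=4.
Step 4. [r8c3∈{2}] nothing but 2 survives at r8c3 ⇒ r8c3=2.
Step 5. [r3c2∈{3,6}] 3 has one home in box 1: r3c2 ⇒ r3c2=3.
Step 6. [r1c9∈{5}] nothing but 5 survives at r1c9, so r1c9=5.
Step 7. [r3c4∈{2,6}] r3c4 is the only open cell in row 3 admitting 6, so r3c4=6.
Step 8. [r6c4∈{5}] nothing but 5 survives at r6c4, so r6c4=5.
Step 9. [r9c8∈{2,4,5,7}] across col 8, 5 lands solely at r9c8 ⇒ r9c8=5.
Step 10. [r6c8∈{4}] r6c8's peers cover all but 4, so r6c8=4.
Step 11. [r4c8∈{2}] only 2 remains possible at r4c8 ⇒ r4c8=2.
Step 12. [r3c9∈{2,9}] 2 has one home in row 3: r3c9. So r3c9=2.
Step 13. [r4c2∈{4}] r4c2 is down to just 4, so r4c2=4.
Step 14. [r9c7∈{2,7}] in row 9, 7 fits only at r9c7. So r9c7=7.
Step 15. [r9c5∈{2,6}] in row 9, 2 fits only at r9c5 ⇒ r9c5=2.
Step 16. [r5c7∈{5,9}] row 5 places 5 nowhere but r5c7. So r5c7=5.
Step 17. [r9c6∈{6}] r9c6 is down to just 6, so r9c6=6.
Step 18. [r7c2∈{7}] r7c2 is down to just 7 ⇒ r7c2=7.
Step 19. [r5c5∈{4}] r5c5 is down to just 4, so r5c5=4.
Step 20. [r7c4∈{1}] r7c4 has the single candidate 1. So r7c4=1.
Step 21. [r4c4∈{3}] r4c4 has the single candidate 3. So r4c4=3.
Step 22. [r5c9∈{9}] r5c9's peers cover all but 9, so r5c9=9.
Step 23. [r9c9∈{4}] only 4 remains possible at r9c9 ⇒ r9c9=4.
Step 24. [r2c7∈{6}] nothing but 6 survives at r2c7. So r2c7=6.
Step 25. [r5c2∈{2}] r5c2 has the single candidate 2, so r5c2=2.
Step 26. [r1c8∈{7}] nothing but 7 survives at r1c8 ⇒ r1c8=7.
Step 27. [r2c4∈{2}] r2c4's peers cover all but 2 ⇒ r2c4=2.
Step 28. [r6c2∈{8}] r6c2 is down to just 8, so r6c2=8.
Step 29. [r7c7∈{2}] r7c7's peers cover all but 2 ⇒ r7c7=2.
Step 30. [r7c5∈{5}] r7c5's peers cover all but 5. So r7c5=5.
Step 31. [r4c5∈{6}] r4c5 is down to just 6, so r4c5=6.
Step 32. [r3c8∈{9}] nothing but 9 survives at r3c8, so r3c8=9.
Step 33. [r2c8∈{3}] r2c8 has the single candidate 3 ⇒ r2c8=3.
Step 34. [r2c1∈{8}] only 8 remains possible at r2c1. So r2c1=8.
Step 35. [r8c4∈{8}] only 8 remains possible at r8c4 ⇒ r8c4=8.
Step 36. [r5c3∈{3}] r5c3's peers cover all but 3, so r5c3=3.
Step 37. [r8c7∈{9}] r8c7 is down to just 9 ⇒ r8c7=9.
Step 38. [r8c1∈{4}] r8c1's peers cover all but 4 ⇒ r8c1=4.
Step 39. [r1c2∈{6}] nothing but 6 survives at r1c2. So r1c2=6.

Answer: 2 6 1 4 9 3 8 7 5 / 8 9 4 2 7 5 6 3 1 / 7 3 5 6 8 1 4 9 2 / 5 4 7 3 6 9 1 2 8 / 1 2 3 7 4 8 5 6 9 / 6 8 9 5 1 2 3 4 7 / 9 7 6 1 5 4 2 8 3 / 4 5 2 8 3 7 9 1 6 / 3 1 8 9 2 6 7 5 4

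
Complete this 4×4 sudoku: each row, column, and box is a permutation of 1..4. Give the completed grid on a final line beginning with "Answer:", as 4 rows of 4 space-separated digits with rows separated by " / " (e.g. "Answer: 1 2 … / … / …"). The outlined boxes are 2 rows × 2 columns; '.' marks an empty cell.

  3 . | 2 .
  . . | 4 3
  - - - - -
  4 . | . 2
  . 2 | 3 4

Step 1. [r2c2∈{1}] r2c2 has the single candidate 1 ⇒ r2c2=1.
Step 2. [r1c4∈{1}] nothing but 1 survives at r1c4. So r1c4=1.
Step 3. [r4c1∈{1}] r4c1 is down to just 1 ⇒ r4c1=1.
Step 4. [r3c3∈{1}] r3c3's peers cover all but 1, so r3c3=1.
Step 5. [r3c2∈{3}] r3c2 is down to just 3, so r3c2=3.
Step 6. [r2c1∈{2}] only 2 remains possible at r2c1. So r2c1=2.
Step 7. [r1c2∈{4}] r1c2 is down to just 4, so r1c2=4.

Answer: 3 4 2 1 / 2 1 4 3 / 4 3 1 2 / 1 2 3 4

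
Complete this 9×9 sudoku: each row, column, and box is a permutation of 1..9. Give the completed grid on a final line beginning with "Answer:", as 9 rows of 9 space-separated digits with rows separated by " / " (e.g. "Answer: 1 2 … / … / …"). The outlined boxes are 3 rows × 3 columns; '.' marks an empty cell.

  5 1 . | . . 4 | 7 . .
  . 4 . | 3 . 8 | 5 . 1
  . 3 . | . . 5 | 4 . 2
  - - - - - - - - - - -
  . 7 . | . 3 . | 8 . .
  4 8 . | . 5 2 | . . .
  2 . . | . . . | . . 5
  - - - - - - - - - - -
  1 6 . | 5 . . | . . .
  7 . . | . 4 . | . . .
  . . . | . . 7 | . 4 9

Step 1. [r6c2∈{9}] r6c2's peers cover all but 9 ⇒ r6c2=9.
Step 2. [r4c1∈{6}] r4c1's peers cover all but 6 ⇒ r4c1=6.
Step 3. [r8c8∈{1,2,3,5,6,8}] r8c8 is the only open cell in col 8 admitting 5, so r8c8=5.
Step 4. [r5c7∈{1,3,6,9}] 9 has one home in col 7: r5c7, so r5c7=9.
Step 5. [r8c2∈{2}] r8c2 is down to just 2. So r8c2=2.
Step 6. [r2c1∈{9}] only 9 remains possible at r2c1. So r2c1=9.
Step 7. [r2c8∈{6}] only 6 remains possible at r2c8 ⇒ r2c8=6.
Step 8. [r6c4∈{1,4,6,7,8}] row 6 places 4 nowhere but r6c4, so r6c4=4.
Step 9. [r6c5∈{1,6,7,8}] in row 6, 8 fits only at r6c5 ⇒ r6c5=8.
Step 10. [r5c4∈{1,6,7}] across box 5, 7 lands solely at r5c4, so r5c4=7.
Step 11. [r9c1∈{3,8}] col 1 places 3 nowhere but r9c1, so r9c1=3.
Step 12. [r5c9∈{3,6}] 6 has one home in row 5: r5c9, so r5c9=6.
Step 13. [r3c1∈{8}] r3c1's peers cover all but 8 ⇒ r3c1=8.
Step 14. [r6c8∈{1,3,7}] across row 6, 7 lands solely at r6c8. So r6c8=7.
Step 15. [r3c8∈{9}] nothing but 9 survives at r3c8 ⇒ r3c8=9.
Step 16. [r4c3∈{1,5}] across row 4, 5 lands solely at r4c3. So r4c3=5.
Step 17. [r9c3∈{8}] r9c3 has the single candidate 8. So r9c3=8.
Step 18. [r8c4∈{1,6,8,9}] 8 has one home in col 4: r8c4. So r8c4=8.
Step 19. [r8c9∈{3}] only 3 remains possible at r8c9, so r8c9=3.
Step 20. [r7c7∈{2}] r7c7 has the single candidate 2, so r7c7=2.
Step 21. [r7c5∈{9}] r7c5 is down to just 9. So r7c5=9.
Step 22. [r6c7∈{1,3}] in col 7, 3 fits only at r6c7, so r6c7=3.
Step 23. [r1c4∈{2,6,9}] across row 1, 9 lands solely at r1c4 ⇒ r1c4=9.
Step 24. [r4c4∈{1}] only 1 remains possible at r4c4, so r4c4=1.
Step 25. [r3c4∈{6}] only 6 remains possible at r3c4, so r3c4=6.
Step 26. [r9c5∈{1,2,6}] in col 5, 6 fits only at r9c5. So r9c5=6.
Step 27. [r1c9∈{8}] r1c9 is down to just 8, so r1c9=8.
Step 28. [r3c3∈{7}] r3c3 is down to just 7, so r3c3=7.
Step 29. [r1c5∈{2}] only 2 remains possible at r1c5. So r1c5=2.
Step 30. [r8c7∈{1,6}] across row 8, 6 lands solely at r8c7, so r8c7=6.
Step 31. [r5c8∈{1}] r5c8 is down to just 1, so r5c8=1.
Step 32. [r7c9∈{7}] nothing but 7 survives at r7c9 ⇒ r7c9=7.
Step 33. [r7c8∈{8}] nothing but 8 survives at r7c8, so r7c8=8.
Step 34. [r7c3∈{4}] r7c3's peers cover all but 4. So r7c3=4.
Step 35. [r9c4∈{2}] only 2 remains possible at r9c4, so r9c4=2.
Step 36. [r8c6∈{1}] r8c6 has the single candidate 1. So r8c6=1.
Step 37. [r4c6∈{9}] nothing but 9 survives at r4c6 ⇒ r4c6=9.
Step 38. [r5c3∈{3}] nothing but 3 survives at r5c3, so r5c3=3.
Step 39. [r4c8∈{2}] r4c8 has the single candidate 2, so r4c8=2.
Step 40. [r2c5∈{7}] r2c5 is down to just 7, so r2c5=7.
Step 41. [r3c5∈{1}] r3c5 has the single candidate 1 ⇒ r3c5=1.
Step 42. [r7c6∈{3}] r7c6's peers cover all but 3 ⇒ r7c6=3.
Step 43. [r8c3∈{9}] r8c3's peers cover all but 9, so r8c3=9.
Step 44. [r1c3∈{6}] r1c3's peers cover all but 6. So r1c3=6.
Step 45. [r2c3∈{2}] nothing but 2 survives at r2c3. So r2c3=2.
Step 46. [r6c3∈{1}] nothing but 1 survives at r6c3, so r6c3=1.
Step 47. [r1c8∈{3}] only 3 remains possible at r1c8. So r1c8=3.
Step 48. [r9c7∈{1}] r9c7 is down to just 1, so r9c7=1.
Step 49. [r9c2∈{5}] r9c2 has the single candidate 5. So r9c2=5.
Step 50. [r6c6∈{6}] only 6 remains possible at r6c6. So r6c6=6.
Step 51. [r4c9∈{4}] r4c9's peers cover all but 4, so r4c9=4.

Answer: 5 1 6 9 2 4 7 3 8 / 9 4 2 3 7 8 5 6 1 / 8 3 7 6 1 5 4 9 2 / 6 7 5 1 3 9 8 2 4 / 4 8 3 7 5 2 9 1 6 / 2 9 1 4 8 6 3 7 5 / 1 6 4 5 9 3 2 8 7 / 7 2 9 8 4 1 6 5 3 / 3 5 8 2 6 7 1 4 9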